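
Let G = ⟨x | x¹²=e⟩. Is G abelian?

G has a single generator, so G is cyclic and hence abelian.

Answer: Yes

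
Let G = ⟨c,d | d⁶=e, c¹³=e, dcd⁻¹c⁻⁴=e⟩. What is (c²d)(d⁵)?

Compute (c²d) · (d⁵) by multiplying left to right and reducing via the relations at each step:
  (c²d) · d⁵ = c²

Answer: c²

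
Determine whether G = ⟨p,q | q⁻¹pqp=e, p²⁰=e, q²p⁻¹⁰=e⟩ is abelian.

p·q = pq but q·p = p⁹q⁻¹, so p·q ≠ q·p and G is not abelian.

Answer: No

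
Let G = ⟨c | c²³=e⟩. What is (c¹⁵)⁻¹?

The order of (c¹⁵) is 23 (smallest k with (c¹⁵)ᵏ = e), so (c¹⁵)⁻¹ = (c¹⁵)²² = c⁸.
Check: (c¹⁵) · (c⁸) → (c¹⁵) · c⁸ = e, giving e as required.

Answer: c⁸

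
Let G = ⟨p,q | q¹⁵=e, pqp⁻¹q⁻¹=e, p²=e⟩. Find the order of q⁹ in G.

Compute successive powers until reaching e:
  (q⁹)¹ = q⁹, (q⁹)² = q³, (q⁹)³ = q¹², (q⁹)⁴ = q⁶, (q⁹)⁵ = e.
The smallest positive k with (q⁹)ᵏ = e is 5.

Answer: 5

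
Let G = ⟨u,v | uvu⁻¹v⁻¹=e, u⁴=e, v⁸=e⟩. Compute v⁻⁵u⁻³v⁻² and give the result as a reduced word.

Multiply left to right, reducing at each step:
  (v³) · u⁻³ = uv³
  (uv³) · v⁻² = uv

Answer: uv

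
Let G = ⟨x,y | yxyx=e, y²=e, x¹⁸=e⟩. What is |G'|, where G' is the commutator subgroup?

G' = [G, G] is generated by all commutators. The generator-pair commutators are: [x, y] = x².
The subgroup they normally generate is {e, x², x⁴, x⁶, x⁸, x¹⁰, x¹², x¹⁴, x¹⁶}, of order 9.
Check: |G/G'| = 36/9 = 4 is the order of the abelianisation.

Answer: 9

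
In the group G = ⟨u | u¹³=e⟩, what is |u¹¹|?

Compute successive powers until reaching e:
  (u¹¹)¹ = u¹¹, (u¹¹)² = u⁹, (u¹¹)³ = u⁷, (u¹¹)⁴ = u⁵, (u¹¹)⁵ = u³, (u¹¹)⁶ = u, (u¹¹)⁷ = u¹², (u¹¹)⁸ = u¹⁰, (u¹¹)⁹ = u⁸, (u¹¹)¹⁰ = u⁶, (u¹¹)¹¹ = u⁴, (u¹¹)¹² = u², (u¹¹)¹³ = e.
The smallest positive k with (u¹¹)ᵏ = e is 13.

Answer: 13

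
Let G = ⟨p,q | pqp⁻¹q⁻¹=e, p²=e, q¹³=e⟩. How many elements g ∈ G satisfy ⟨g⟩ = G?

G is cyclic of order 26. An element generates G iff its order is 26, and a cyclic group of order 26 has exactly φ(26) = 12 such elements.

Answer: 12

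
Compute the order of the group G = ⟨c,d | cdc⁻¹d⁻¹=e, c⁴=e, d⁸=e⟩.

Enumerate words in the generators, reducing via the relations: the distinct elements are
  {c, d, e, cd, c², c³, d², d³, d⁴, d⁵, d⁶, d⁷, cd², cd³, cd⁴, cd⁵, cd⁶, cd⁷, c²d, c³d, c²d², c²d³, c²d⁴, c²d⁵, c²d⁶, c²d⁷, c³d², c³d³, c³d⁴, c³d⁵, c³d⁶, c³d⁷}.
No further products give new elements, so |G| = 32.

Answer: 32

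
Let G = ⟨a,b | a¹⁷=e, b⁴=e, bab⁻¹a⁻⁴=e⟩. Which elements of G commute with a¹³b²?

⟨a¹³b²⟩ ⊆ C_G(a¹³b²) since powers of a¹³b² commute with a¹³b²; so |C_G(a¹³b²)| ≥ |⟨a¹³b²⟩| = 2.
By orbit–stabilizer, |C_G(a¹³b²)| = |G| / |conj. class of a¹³b²| = 68 / 17 = 4.
The 4 elements commuting with a¹³b² are {e, a⁶b, a⁷b³, a¹³b²}.

Answer: {e, a⁶b, a⁷b³, a¹³b²}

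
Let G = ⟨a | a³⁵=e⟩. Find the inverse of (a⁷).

The order of (a⁷) is 5 (smallest k with (a⁷)ᵏ = e), so (a⁷)⁻¹ = (a⁷)⁴ = a²⁸.
Check: (a⁷) · (a²⁸) → (a⁷) · a²⁸ = e, giving e as required.

Answer: a²⁸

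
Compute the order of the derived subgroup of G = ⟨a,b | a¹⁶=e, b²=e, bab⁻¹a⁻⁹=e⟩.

G' = [G, G] is generated by all commutators. The generator-pair commutators are: [a, b] = a⁸.
The subgroup they normally generate is {e, a⁸}, of order 2.
Check: |G/G'| = 32/2 = 16 is the order of the abelianisation.

Answer: 2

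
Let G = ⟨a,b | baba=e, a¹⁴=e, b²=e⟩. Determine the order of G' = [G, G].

G' = [G, G] is generated by all commutators. The generator-pair commutators are: [a, b] = a².
The subgroup they normally generate is {e, a², a⁴, a⁶, a⁸, a¹⁰, a¹²}, of order 7.
Check: |G/G'| = 28/7 = 4 is the order of the abelianisation.

Answer: 7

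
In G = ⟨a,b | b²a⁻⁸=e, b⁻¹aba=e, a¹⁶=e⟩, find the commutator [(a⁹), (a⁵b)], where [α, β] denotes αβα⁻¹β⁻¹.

[(a⁹), (a⁵b)] = (a⁹)·(a⁵b)·(a⁹)⁻¹·(a⁵b)⁻¹.
  (a⁹) · (a⁵b) = a⁶b⁻¹
  (a⁶b⁻¹) · (a⁷) = a⁷b
  (a⁷b) · (a⁵b⁻¹) = a²

Answer: a²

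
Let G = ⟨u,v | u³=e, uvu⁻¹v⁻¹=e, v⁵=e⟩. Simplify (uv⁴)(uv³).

Compute (uv⁴) · (uv³) by multiplying left to right and reducing via the relations at each step:
  (uv⁴) · u = u²v⁴
  (u²v⁴) · v³ = u²v²

Answer: u²v²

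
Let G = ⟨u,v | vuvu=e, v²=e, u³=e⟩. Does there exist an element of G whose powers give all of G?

Every cyclic group is abelian. But u·v = uv while v·u = u²v, so u·v ≠ v·u and G is not abelian. Hence G is not cyclic.

Answer: No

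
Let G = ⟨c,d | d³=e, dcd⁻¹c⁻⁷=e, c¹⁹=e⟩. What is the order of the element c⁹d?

Compute successive powers until reaching e:
  (c⁹d)¹ = c⁹d, (c⁹d)² = c¹⁵d², (c⁹d)³ = e.
The smallest positive k with (c⁹d)ᵏ = e is 3.

Answer: 3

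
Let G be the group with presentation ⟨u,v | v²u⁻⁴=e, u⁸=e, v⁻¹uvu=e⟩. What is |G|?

Enumerate words in the generators, reducing via the relations: the distinct elements are
  {e, u, v, uv, u², u³, u⁴, u⁵, u⁶, u⁷, u²v, u³v, v⁻¹, uv⁻¹, u²v⁻¹, u³v⁻¹}.
No further products give new elements, so |G| = 16.

Answer: 16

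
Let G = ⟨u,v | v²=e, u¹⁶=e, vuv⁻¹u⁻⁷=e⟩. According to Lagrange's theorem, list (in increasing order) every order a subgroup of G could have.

|G| = 32 = 2⁵. By Lagrange's theorem the order of any subgroup divides 32; the divisors of 32 are 1, 2, 4, 8, 16, 32.

Answer: 1, 2, 4, 8, 16, 32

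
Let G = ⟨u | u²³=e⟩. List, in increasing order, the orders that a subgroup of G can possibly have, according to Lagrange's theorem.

|G| = 23 = 23. By Lagrange's theorem the order of any subgroup divides 23; the divisors of 23 are 1, 23.

Answer: 1, 23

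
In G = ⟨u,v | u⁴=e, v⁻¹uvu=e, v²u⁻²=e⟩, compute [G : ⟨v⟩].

First find ord(v) by computing successive powers:
  v¹ = v, v² = u², v³ = v⁻¹, v⁴ = e.
So |⟨v⟩| = ord(v) = 4. With |G| = 8, by Lagrange [G : ⟨v⟩] = 8/4 = 2.

Answer: 2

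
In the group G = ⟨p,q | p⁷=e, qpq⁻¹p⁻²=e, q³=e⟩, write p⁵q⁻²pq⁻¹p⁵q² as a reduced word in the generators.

Multiply left to right, reducing at each step:
  (p⁵) · q⁻² = p⁵q
  (p⁵q) · p = q
  q · q⁻¹ = e
  e · p⁵ = p⁵
  (p⁵) · q² = p⁵q²

Answer: p⁵q²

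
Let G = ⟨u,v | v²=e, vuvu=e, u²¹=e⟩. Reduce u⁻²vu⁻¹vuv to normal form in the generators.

Multiply left to right, reducing at each step:
  (u¹⁹) · v = u¹⁹v
  (u¹⁹v) · u⁻¹ = u²⁰v
  (u²⁰v) · v = u²⁰
  (u²⁰) · u = e
  e · v = v

Answer: v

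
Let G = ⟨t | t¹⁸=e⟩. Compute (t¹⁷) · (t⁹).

Compute (t¹⁷) · (t⁹) by multiplying left to right and reducing via the relations at each step:
  (t¹⁷) · t⁹ = t⁸

Answer: t⁸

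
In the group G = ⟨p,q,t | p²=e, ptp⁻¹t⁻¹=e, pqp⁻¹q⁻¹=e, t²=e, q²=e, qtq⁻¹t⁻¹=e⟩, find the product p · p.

Compute p · p by multiplying left to right and reducing via the relations at each step:
  p · p = e

Answer: e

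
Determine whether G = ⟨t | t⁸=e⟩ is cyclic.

|G| = 8. The element t has order 8 (its powers give 8 distinct elements), so ⟨t⟩ = G and G is cyclic.

Answer: Yes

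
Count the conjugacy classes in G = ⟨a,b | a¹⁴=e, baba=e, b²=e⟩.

The conjugacy classes (representative and size) are:
  [e] (size 1), [a¹³] (size 2), [a²] (size 2), [a³] (size 2), [a¹⁰] (size 2), [a⁵] (size 2), [a⁸] (size 2), [a⁷] (size 1), [a⁶b] (size 7), [a⁹b] (size 7).
Class equation: 1 + 2 + 2 + 2 + 2 + 2 + 2 + 1 + 7 + 7 = 28 = |G|. So G has 10 conjugacy classes.

Answer: 10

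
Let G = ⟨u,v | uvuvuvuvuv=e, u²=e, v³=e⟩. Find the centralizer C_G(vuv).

⟨vuv⟩ ⊆ C_G(vuv) since powers of vuv commute with vuv; so |C_G(vuv)| ≥ |⟨vuv⟩| = 5.
By orbit–stabilizer, |C_G(vuv)| = |G| / |conj. class of vuv| = 60 / 12 = 5.
The 5 elements commuting with vuv are {e, v²uv², vuv, v²uvuv², vuv²uv}.

Answer: {e, v²uv², vuv, v²uvuv², vuv²uv}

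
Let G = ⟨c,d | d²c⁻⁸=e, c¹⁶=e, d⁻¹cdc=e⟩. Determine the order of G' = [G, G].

G' = [G, G] is generated by all commutators. The generator-pair commutators are: [c, d] = c².
The subgroup they normally generate is {e, c², c⁴, c⁶, c⁸, c¹⁰, c¹², c¹⁴}, of order 8.
Check: |G/G'| = 32/8 = 4 is the order of the abelianisation.

Answer: 8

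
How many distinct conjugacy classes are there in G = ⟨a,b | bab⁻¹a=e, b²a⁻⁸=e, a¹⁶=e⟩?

The conjugacy classes (representative and size) are:
  [e] (size 1), [a] (size 2), [a¹⁴] (size 2), [a¹³] (size 2), [a¹²] (size 2), [a⁵] (size 2), [a¹⁰] (size 2), [a⁷] (size 2), [a⁸] (size 1), [b⁻¹] (size 8), [a⁷b⁻¹] (size 8).
Class equation: 1 + 2 + 2 + 2 + 2 + 2 + 2 + 2 + 1 + 8 + 8 = 32 = |G|. So G has 11 conjugacy classes.

Answer: 11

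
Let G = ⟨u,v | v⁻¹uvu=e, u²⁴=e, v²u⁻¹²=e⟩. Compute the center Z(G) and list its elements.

An element z ∈ Z(G) iff z commutes with every generator.
For example u¹² is central: (u¹²)·u = u¹³ = u·(u¹²); (u¹²)·v = v⁻¹ = v·(u¹²).
Whereas u ∉ Z(G) since u·v = uv ≠ u¹¹v⁻¹ = v·u.
Checking each of the 48 elements this way gives Z(G) = {e, u¹²}, of order 2.

Answer: {e, u¹²}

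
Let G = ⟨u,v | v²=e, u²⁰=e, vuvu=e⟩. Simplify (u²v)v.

Compute (u²v) · v by multiplying left to right and reducing via the relations at each step:
  (u²v) · v = u²

Answer: u²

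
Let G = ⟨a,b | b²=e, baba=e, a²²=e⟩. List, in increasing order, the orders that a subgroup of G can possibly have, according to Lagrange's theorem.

|G| = 44 = 2² · 11. By Lagrange's theorem the order of any subgroup divides 44; the divisors of 44 are 1, 2, 4, 11, 22, 44.

Answer: 1, 2, 4, 11, 22, 44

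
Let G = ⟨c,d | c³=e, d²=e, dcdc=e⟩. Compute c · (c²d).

Compute c · (c²d) by multiplying left to right and reducing via the relations at each step:
  c · c² = e
  e · d = d

Answer: d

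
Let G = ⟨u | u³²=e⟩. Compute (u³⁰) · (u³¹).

Compute (u³⁰) · (u³¹) by multiplying left to right and reducing via the relations at each step:
  (u³⁰) · u³¹ = u²⁹

Answer: u²⁹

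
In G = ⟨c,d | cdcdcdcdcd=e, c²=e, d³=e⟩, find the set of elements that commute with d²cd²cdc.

⟨d²cd²cdc⟩ ⊆ C_G(d²cd²cdc) since powers of d²cd²cdc commute with d²cd²cdc; so |C_G(d²cd²cdc)| ≥ |⟨d²cd²cdc⟩| = 3.
By orbit–stabilizer, |C_G(d²cd²cdc)| = |G| / |conj. class of d²cd²cdc| = 60 / 20 = 3.
The 3 elements commuting with d²cd²cdc are {e, cd²cdcd, d²cd²cdc}.

Answer: {e, cd²cdcd, d²cd²cdc}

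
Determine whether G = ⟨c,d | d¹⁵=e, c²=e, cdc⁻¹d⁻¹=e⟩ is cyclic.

|G| = 30. The element cd has order 30 (its powers give 30 distinct elements), so ⟨cd⟩ = G and G is cyclic.

Answer: Yes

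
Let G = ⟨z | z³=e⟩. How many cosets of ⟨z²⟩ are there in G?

First find ord(z²) by computing successive powers:
  (z²)¹ = z², (z²)² = z, (z²)³ = e.
So |⟨z²⟩| = ord(z²) = 3. With |G| = 3, by Lagrange [G : ⟨z²⟩] = 3/3 = 1.

Answer: 1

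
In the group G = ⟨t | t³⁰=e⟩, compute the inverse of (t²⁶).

The order of (t²⁶) is 15 (smallest k with (t²⁶)ᵏ = e), so (t²⁶)⁻¹ = (t²⁶)¹⁴ = t⁴.
Check: (t²⁶) · (t⁴) → (t²⁶) · t⁴ = e, giving e as required.

Answer: t⁴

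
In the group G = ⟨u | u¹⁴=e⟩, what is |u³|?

Compute successive powers until reaching e:
  (u³)¹ = u³, (u³)² = u⁶, (u³)³ = u⁹, (u³)⁴ = u¹², (u³)⁵ = u, (u³)⁶ = u⁴, (u³)⁷ = u⁷, (u³)⁸ = u¹⁰, (u³)⁹ = u¹³, (u³)¹⁰ = u², (u³)¹¹ = u⁵, (u³)¹² = u⁸, (u³)¹³ = u¹¹, (u³)¹⁴ = e.
The smallest positive k with (u³)ᵏ = e is 14.

Answer: 14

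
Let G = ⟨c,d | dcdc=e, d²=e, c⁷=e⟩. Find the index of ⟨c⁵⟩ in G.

First find ord(c⁵) by computing successive powers:
  (c⁵)¹ = c⁵, (c⁵)² = c³, (c⁵)³ = c, (c⁵)⁴ = c⁶, (c⁵)⁵ = c⁴, (c⁵)⁶ = c², (c⁵)⁷ = e.
So |⟨c⁵⟩| = ord(c⁵) = 7. With |G| = 14, by Lagrange [G : ⟨c⁵⟩] = 14/7 = 2.

Answer: 2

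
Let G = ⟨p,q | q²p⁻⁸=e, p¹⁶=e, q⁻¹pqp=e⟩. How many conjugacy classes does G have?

The conjugacy classes (representative and size) are:
  [e] (size 1), [p] (size 2), [p¹⁴] (size 2), [p³] (size 2), [p¹²] (size 2), [p⁵] (size 2), [p¹⁰] (size 2), [p⁷] (size 2), [p⁸] (size 1), [p⁶q] (size 8), [p³q⁻¹] (size 8).
Class equation: 1 + 2 + 2 + 2 + 2 + 2 + 2 + 2 + 1 + 8 + 8 = 32 = |G|. So G has 11 conjugacy classes.

Answer: 11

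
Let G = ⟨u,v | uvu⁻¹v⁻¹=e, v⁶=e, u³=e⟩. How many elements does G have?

Enumerate words in the generators, reducing via the relations: the distinct elements are
  {e, u, v, uv, u², v², v³, v⁴, v⁵, uv², uv³, uv⁴, uv⁵, u²v, u²v², u²v³, u²v⁴, u²v⁵}.
No further products give new elements, so |G| = 18.

Answer: 18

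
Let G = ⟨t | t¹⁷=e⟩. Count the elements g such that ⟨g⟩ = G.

G is cyclic of order 17. An element generates G iff its order is 17, and a cyclic group of order 17 has exactly φ(17) = 16 such elements.

Answer: 16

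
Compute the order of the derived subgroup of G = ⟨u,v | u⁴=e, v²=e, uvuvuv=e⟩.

G' = [G, G] is generated by all commutators. The generator-pair commutators are: [u, v] = u²vu.
The subgroup they normally generate is {e, u², uv, vu³, u²vu, u³v, u²vu³, vu, uvu², vu²v, u²vu²v, u³vu²}, of order 12.
Check: |G/G'| = 24/12 = 2 is the order of the abelianisation.

Answer: 12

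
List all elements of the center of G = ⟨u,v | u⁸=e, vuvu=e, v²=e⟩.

An element z ∈ Z(G) iff z commutes with every generator.
For example u⁴ is central: (u⁴)·u = u⁵ = u·(u⁴); (u⁴)·v = u⁴v = v·(u⁴).
Whereas u ∉ Z(G) since u·v = uv ≠ u⁷v = v·u.
Checking each of the 16 elements this way gives Z(G) = {e, u⁴}, of order 2.

Answer: {e, u⁴}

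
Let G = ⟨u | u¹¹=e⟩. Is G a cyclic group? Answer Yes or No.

|G| = 11. The element u has order 11 (its powers give 11 distinct elements), so ⟨u⟩ = G and G is cyclic.

Answer: Yes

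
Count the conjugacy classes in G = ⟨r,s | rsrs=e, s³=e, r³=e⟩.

The conjugacy classes (representative and size) are:
  [e] (size 1), [sr²] (size 4), [s²r] (size 4), [r²s²] (size 3).
Class equation: 1 + 4 + 4 + 3 = 12 = |G|. So G has 4 conjugacy classes.

Answer: 4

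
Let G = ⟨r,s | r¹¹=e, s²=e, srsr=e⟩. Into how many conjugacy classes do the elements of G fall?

The conjugacy classes (representative and size) are:
  [e] (size 1), [r¹⁰] (size 2), [r²] (size 2), [r³] (size 2), [r⁷] (size 2), [r⁶] (size 2), [r²s] (size 11).
Class equation: 1 + 2 + 2 + 2 + 2 + 2 + 11 = 22 = |G|. So G has 7 conjugacy classes.

Answer: 7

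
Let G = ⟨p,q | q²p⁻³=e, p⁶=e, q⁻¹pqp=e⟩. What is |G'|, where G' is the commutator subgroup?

G' = [G, G] is generated by all commutators. The generator-pair commutators are: [p, q] = p².
The subgroup they normally generate is {e, p², p⁴}, of order 3.
Check: |G/G'| = 12/3 = 4 is the order of the abelianisation.

Answer: 3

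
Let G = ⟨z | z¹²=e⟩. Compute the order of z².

Compute successive powers until reaching e:
  (z²)¹ = z², (z²)² = z⁴, (z²)³ = z⁶, (z²)⁴ = z⁸, (z²)⁵ = z¹⁰, (z²)⁶ = e.
The smallest positive k with (z²)ᵏ = e is 6.

Answer: 6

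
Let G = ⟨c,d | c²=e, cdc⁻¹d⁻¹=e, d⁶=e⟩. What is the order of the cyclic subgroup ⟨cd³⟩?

|⟨cd³⟩| equals the order of cd³. Compute successive powers until reaching e:
  (cd³)¹ = cd³, (cd³)² = e.
The smallest positive k with (cd³)ᵏ = e is 2, so |⟨cd³⟩| = 2.

Answer: 2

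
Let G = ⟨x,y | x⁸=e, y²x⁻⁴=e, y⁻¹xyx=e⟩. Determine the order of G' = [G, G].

G' = [G, G] is generated by all commutators. The generator-pair commutators are: [x, y] = x².
The subgroup they normally generate is {e, x², x⁴, x⁶}, of order 4.
Check: |G/G'| = 16/4 = 4 is the order of the abelianisation.

Answer: 4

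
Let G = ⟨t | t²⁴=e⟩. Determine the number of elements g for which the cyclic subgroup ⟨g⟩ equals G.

G is cyclic of order 24. An element generates G iff its order is 24, and a cyclic group of order 24 has exactly φ(24) = 8 such elements.

Answer: 8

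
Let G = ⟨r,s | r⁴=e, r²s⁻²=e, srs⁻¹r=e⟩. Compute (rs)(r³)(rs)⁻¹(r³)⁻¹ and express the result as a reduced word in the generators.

[(rs), (r³)] = (rs)·(r³)·(rs)⁻¹·(r³)⁻¹.
  (rs) · (r³) = s⁻¹
  (s⁻¹) · (rs⁻¹) = r
  r · r = r²

Answer: r²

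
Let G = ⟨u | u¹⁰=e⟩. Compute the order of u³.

Compute successive powers until reaching e:
  (u³)¹ = u³, (u³)² = u⁶, (u³)³ = u⁹, (u³)⁴ = u², (u³)⁵ = u⁵, (u³)⁶ = u⁸, (u³)⁷ = u, (u³)⁸ = u⁴, (u³)⁹ = u⁷, (u³)¹⁰ = e.
The smallest positive k with (u³)ᵏ = e is 10.

Answer: 10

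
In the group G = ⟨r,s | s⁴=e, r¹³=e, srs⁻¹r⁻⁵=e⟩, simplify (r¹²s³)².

Compute successive powers of (r¹²s³), reducing at each step:
  (r¹²s³)²: (r¹²s³) · r¹² = r⁴s³;   (r⁴s³) · s³ = r⁴s²

Answer: r⁴s²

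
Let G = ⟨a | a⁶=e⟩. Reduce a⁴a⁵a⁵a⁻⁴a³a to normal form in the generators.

Multiply left to right, reducing at each step:
  (a⁴) · a⁵ = a³
  (a³) · a⁵ = a²
  (a²) · a⁻⁴ = a⁴
  (a⁴) · a³ = a
  a · a = a²

Answer: a²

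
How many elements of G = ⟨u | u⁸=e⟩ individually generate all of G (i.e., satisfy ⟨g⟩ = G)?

G is cyclic of order 8. An element generates G iff its order is 8, and a cyclic group of order 8 has exactly φ(8) = 4 such elements.

Answer: 4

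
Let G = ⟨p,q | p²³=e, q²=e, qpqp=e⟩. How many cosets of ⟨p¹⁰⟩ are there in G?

First find ord(p¹⁰) by computing successive powers:
  (p¹⁰)¹ = p¹⁰, (p¹⁰)² = p²⁰, (p¹⁰)³ = p⁷, (p¹⁰)⁴ = p¹⁷, (p¹⁰)⁵ = p⁴, (p¹⁰)⁶ = p¹⁴, (p¹⁰)⁷ = p, (p¹⁰)⁸ = p¹¹, (p¹⁰)⁹ = p²¹, (p¹⁰)¹⁰ = p⁸, (p¹⁰)¹¹ = p¹⁸, (p¹⁰)¹² = p⁵, (p¹⁰)¹³ = p¹⁵, (p¹⁰)¹⁴ = p², (p¹⁰)¹⁵ = p¹², (p¹⁰)¹⁶ = p²², (p¹⁰)¹⁷ = p⁹, (p¹⁰)¹⁸ = p¹⁹, (p¹⁰)¹⁹ = p⁶, (p¹⁰)²⁰ = p¹⁶, (p¹⁰)²¹ = p³, (p¹⁰)²² = p¹³, (p¹⁰)²³ = e.
So |⟨p¹⁰⟩| = ord(p¹⁰) = 23. With |G| = 46, by Lagrange [G : ⟨p¹⁰⟩] = 46/23 = 2.

Answer: 2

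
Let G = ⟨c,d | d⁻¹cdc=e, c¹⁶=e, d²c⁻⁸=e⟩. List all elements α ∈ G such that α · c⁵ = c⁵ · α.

⟨c⁵⟩ ⊆ C_G(c⁵) since powers of c⁵ commute with c⁵; so |C_G(c⁵)| ≥ |⟨c⁵⟩| = 16.
By orbit–stabilizer, |C_G(c⁵)| = |G| / |conj. class of c⁵| = 32 / 2 = 16.
The 16 elements commuting with c⁵ are {e, c, c², c³, c⁴, c⁵, c⁶, c⁷, c⁸, c⁹, c¹⁰, c¹¹, c¹², c¹³, c¹⁴, c¹⁵}.

Answer: {e, c, c², c³, c⁴, c⁵, c⁶, c⁷, c⁸, c⁹, c¹⁰, c¹¹, c¹², c¹³, c¹⁴, c¹⁵}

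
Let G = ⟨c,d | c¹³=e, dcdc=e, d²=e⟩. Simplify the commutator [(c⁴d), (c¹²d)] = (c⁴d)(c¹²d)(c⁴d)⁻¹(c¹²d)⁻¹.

[(c⁴d), (c¹²d)] = (c⁴d)·(c¹²d)·(c⁴d)⁻¹·(c¹²d)⁻¹.
  (c⁴d) · (c¹²d) = c⁵
  (c⁵) · (c⁴d) = c⁹d
  (c⁹d) · (c¹²d) = c¹⁰

Answer: c¹⁰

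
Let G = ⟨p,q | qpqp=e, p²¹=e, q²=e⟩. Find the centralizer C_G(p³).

⟨p³⟩ ⊆ C_G(p³) since powers of p³ commute with p³; so |C_G(p³)| ≥ |⟨p³⟩| = 7.
By orbit–stabilizer, |C_G(p³)| = |G| / |conj. class of p³| = 42 / 2 = 21.
The 21 elements commuting with p³ are {e, p, p², p³, p⁴, p⁵, p⁶, p⁷, p⁸, p⁹, p¹⁰, p¹¹, p¹², p¹³, p¹⁴, p¹⁵, p¹⁶, p¹⁷, p¹⁸, p¹⁹, p²⁰}.

Answer: {e, p, p², p³, p⁴, p⁵, p⁶, p⁷, p⁸, p⁹, p¹⁰, p¹¹, p¹², p¹³, p¹⁴, p¹⁵, p¹⁶, p¹⁷, p¹⁸, p¹⁹, p²⁰}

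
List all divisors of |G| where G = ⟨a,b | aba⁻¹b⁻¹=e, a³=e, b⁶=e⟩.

|G| = 18 = 2 · 3². By Lagrange's theorem the order of any subgroup divides 18; the divisors of 18 are 1, 2, 3, 6, 9, 18.

Answer: 1, 2, 3, 6, 9, 18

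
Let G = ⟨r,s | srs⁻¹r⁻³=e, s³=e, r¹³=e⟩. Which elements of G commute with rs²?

⟨rs²⟩ ⊆ C_G(rs²) since powers of rs² commute with rs²; so |C_G(rs²)| ≥ |⟨rs²⟩| = 3.
By orbit–stabilizer, |C_G(rs²)| = |G| / |conj. class of rs²| = 39 / 13 = 3.
The 3 elements commuting with rs² are {e, rs², r¹⁰s}.

Answer: {e, rs², r¹⁰s}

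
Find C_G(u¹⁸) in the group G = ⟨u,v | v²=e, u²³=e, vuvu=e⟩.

⟨u¹⁸⟩ ⊆ C_G(u¹⁸) since powers of u¹⁸ commute with u¹⁸; so |C_G(u¹⁸)| ≥ |⟨u¹⁸⟩| = 23.
By orbit–stabilizer, |C_G(u¹⁸)| = |G| / |conj. class of u¹⁸| = 46 / 2 = 23.
The 23 elements commuting with u¹⁸ are {e, u, u², u³, u⁴, u⁵, u⁶, u⁷, u⁸, u⁹, u¹⁰, u¹¹, u¹², u¹³, u¹⁴, u¹⁵, u¹⁶, u¹⁷, u¹⁸, u¹⁹, u²⁰, u²¹, u²²}.

Answer: {e, u, u², u³, u⁴, u⁵, u⁶, u⁷, u⁸, u⁹, u¹⁰, u¹¹, u¹², u¹³, u¹⁴, u¹⁵, u¹⁶, u¹⁷, u¹⁸, u¹⁹, u²⁰, u²¹, u²²}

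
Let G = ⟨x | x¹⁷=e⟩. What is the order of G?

G is generated by a single element, so G is cyclic. The relator gives x¹⁷ = e and no smaller power is forced to be e, so the 17 powers {e, x, x², x³, x⁴, x⁵, x⁶, x⁷, x⁸, x⁹, x¹², x¹³, x¹¹, x¹⁰, x¹⁴, x¹⁵, x¹⁶} are distinct. Hence |G| = 17.

Answer: 17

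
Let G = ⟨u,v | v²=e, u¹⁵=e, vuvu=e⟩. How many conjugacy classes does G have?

The conjugacy classes (representative and size) are:
  [e] (size 1), [u¹⁴] (size 2), [u²] (size 2), [u³] (size 2), [u⁴] (size 2), [u¹⁰] (size 2), [u⁹] (size 2), [u⁷] (size 2), [u¹³v] (size 15).
Class equation: 1 + 2 + 2 + 2 + 2 + 2 + 2 + 2 + 15 = 30 = |G|. So G has 9 conjugacy classes.

Answer: 9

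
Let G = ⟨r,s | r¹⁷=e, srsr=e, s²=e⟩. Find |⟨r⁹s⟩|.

|⟨r⁹s⟩| equals the order of r⁹s. Compute successive powers until reaching e:
  (r⁹s)¹ = r⁹s, (r⁹s)² = e.
The smallest positive k with (r⁹s)ᵏ = e is 2, so |⟨r⁹s⟩| = 2.

Answer: 2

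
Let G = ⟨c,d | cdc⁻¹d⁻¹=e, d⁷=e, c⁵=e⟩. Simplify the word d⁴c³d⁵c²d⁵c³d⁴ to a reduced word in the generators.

Multiply left to right, reducing at each step:
  (d⁴) · c³ = c³d⁴
  (c³d⁴) · d⁵ = c³d²
  (c³d²) · c² = d²
  (d²) · d⁵ = e
  e · c³ = c³
  (c³) · d⁴ = c³d⁴

Answer: c³d⁴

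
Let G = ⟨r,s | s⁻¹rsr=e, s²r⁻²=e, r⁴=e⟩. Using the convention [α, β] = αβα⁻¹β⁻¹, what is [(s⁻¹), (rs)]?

[(s⁻¹), (rs)] = (s⁻¹)·(rs)·(s⁻¹)⁻¹·(rs)⁻¹.
  (s⁻¹) · (rs) = r³
  (r³) · s = rs⁻¹
  (rs⁻¹) · (rs⁻¹) = r²

Answer: r²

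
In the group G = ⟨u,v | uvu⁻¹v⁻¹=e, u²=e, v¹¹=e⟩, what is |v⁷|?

Compute successive powers until reaching e:
  (v⁷)¹ = v⁷, (v⁷)² = v³, (v⁷)³ = v¹⁰, (v⁷)⁴ = v⁶, (v⁷)⁵ = v², (v⁷)⁶ = v⁹, (v⁷)⁷ = v⁵, (v⁷)⁸ = v, (v⁷)⁹ = v⁸, (v⁷)¹⁰ = v⁴, (v⁷)¹¹ = e.
The smallest positive k with (v⁷)ᵏ = e is 11.

Answer: 11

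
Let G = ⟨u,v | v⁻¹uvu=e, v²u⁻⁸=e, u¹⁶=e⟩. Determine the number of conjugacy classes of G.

The conjugacy classes (representative and size) are:
  [e] (size 1), [u] (size 2), [u¹⁴] (size 2), [u³] (size 2), [u¹²] (size 2), [u⁵] (size 2), [u¹⁰] (size 2), [u⁷] (size 2), [u⁸] (size 1), [u⁶v] (size 8), [u³v⁻¹] (size 8).
Class equation: 1 + 2 + 2 + 2 + 2 + 2 + 2 + 2 + 1 + 8 + 8 = 32 = |G|. So G has 11 conjugacy classes.

Answer: 11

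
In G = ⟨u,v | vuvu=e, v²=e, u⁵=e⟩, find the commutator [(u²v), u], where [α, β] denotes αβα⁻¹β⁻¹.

[(u²v), u] = (u²v)·u·(u²v)⁻¹·u⁻¹.
  (u²v) · u = uv
  (uv) · (u²v) = u⁴
  (u⁴) · (u⁴) = u³

Answer: u³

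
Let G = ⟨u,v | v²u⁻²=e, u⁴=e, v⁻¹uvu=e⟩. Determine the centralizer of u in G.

⟨u⟩ ⊆ C_G(u) since powers of u commute with u; so |C_G(u)| ≥ |⟨u⟩| = 4.
By orbit–stabilizer, |C_G(u)| = |G| / |conj. class of u| = 8 / 2 = 4.
The 4 elements commuting with u are {e, u, u², u³}.

Answer: {e, u, u², u³}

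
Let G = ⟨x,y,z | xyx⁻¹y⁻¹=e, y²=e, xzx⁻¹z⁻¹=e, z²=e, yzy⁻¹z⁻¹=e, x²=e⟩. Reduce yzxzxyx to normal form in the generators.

Multiply left to right, reducing at each step:
  y · z = yz
  (yz) · x = xyz
  (xyz) · z = xy
  (xy) · x = y
  y · y = e
  e · x = x

Answer: x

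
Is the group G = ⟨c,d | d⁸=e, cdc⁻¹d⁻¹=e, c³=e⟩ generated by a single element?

|G| = 24. The element cd has order 24 (its powers give 24 distinct elements), so ⟨cd⟩ = G and G is cyclic.

Answer: Yes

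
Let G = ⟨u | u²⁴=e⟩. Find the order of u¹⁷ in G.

Compute successive powers until reaching e:
  (u¹⁷)¹ = u¹⁷, (u¹⁷)² = u¹⁰, (u¹⁷)³ = u³, (u¹⁷)⁴ = u²⁰, (u¹⁷)⁵ = u¹³, (u¹⁷)⁶ = u⁶, (u¹⁷)⁷ = u²³, (u¹⁷)⁸ = u¹⁶, (u¹⁷)⁹ = u⁹, (u¹⁷)¹⁰ = u², (u¹⁷)¹¹ = u¹⁹, (u¹⁷)¹² = u¹², (u¹⁷)¹³ = u⁵, (u¹⁷)¹⁴ = u²², (u¹⁷)¹⁵ = u¹⁵, (u¹⁷)¹⁶ = u⁸, (u¹⁷)¹⁷ = u, (u¹⁷)¹⁸ = u¹⁸, (u¹⁷)¹⁹ = u¹¹, (u¹⁷)²⁰ = u⁴, (u¹⁷)²¹ = u²¹, (u¹⁷)²² = u¹⁴, (u¹⁷)²³ = u⁷, (u¹⁷)²⁴ = e.
The smallest positive k with (u¹⁷)ᵏ = e is 24.

Answer: 24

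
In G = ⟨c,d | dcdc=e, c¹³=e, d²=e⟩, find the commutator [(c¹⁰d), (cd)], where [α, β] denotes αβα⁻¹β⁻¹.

[(c¹⁰d), (cd)] = (c¹⁰d)·(cd)·(c¹⁰d)⁻¹·(cd)⁻¹.
  (c¹⁰d) · (cd) = c⁹
  (c⁹) · (c¹⁰d) = c⁶d
  (c⁶d) · (cd) = c⁵

Answer: c⁵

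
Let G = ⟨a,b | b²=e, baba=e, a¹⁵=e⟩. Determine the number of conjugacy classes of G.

The conjugacy classes (representative and size) are:
  [e] (size 1), [a¹⁴] (size 2), [a²] (size 2), [a³] (size 2), [a⁴] (size 2), [a¹⁰] (size 2), [a⁹] (size 2), [a⁷] (size 2), [a¹³b] (size 15).
Class equation: 1 + 2 + 2 + 2 + 2 + 2 + 2 + 2 + 15 = 30 = |G|. So G has 9 conjugacy classes.

Answer: 9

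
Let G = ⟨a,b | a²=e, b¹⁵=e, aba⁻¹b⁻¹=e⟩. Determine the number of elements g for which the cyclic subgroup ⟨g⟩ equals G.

G is cyclic of order 30. An element generates G iff its order is 30, and a cyclic group of order 30 has exactly φ(30) = 8 such elements.

Answer: 8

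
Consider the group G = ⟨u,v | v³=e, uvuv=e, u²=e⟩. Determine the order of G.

Enumerate words in the generators, reducing via the relations: the distinct elements are
  {e, u, v, uv, v², uv²}.
No further products give new elements, so |G| = 6.

Answer: 6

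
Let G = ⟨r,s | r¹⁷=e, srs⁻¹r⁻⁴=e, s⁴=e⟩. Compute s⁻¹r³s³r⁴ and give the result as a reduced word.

Multiply left to right, reducing at each step:
  (s³) · r³ = r⁵s³
  (r⁵s³) · s³ = r⁵s²
  (r⁵s²) · r⁴ = rs²

Answer: rs²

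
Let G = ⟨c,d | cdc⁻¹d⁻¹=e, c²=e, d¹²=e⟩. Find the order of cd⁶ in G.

Compute successive powers until reaching e:
  (cd⁶)¹ = cd⁶, (cd⁶)² = e.
The smallest positive k with (cd⁶)ᵏ = e is 2.

Answer: 2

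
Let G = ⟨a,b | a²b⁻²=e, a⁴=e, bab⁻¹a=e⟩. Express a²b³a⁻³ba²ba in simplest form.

Multiply left to right, reducing at each step:
  (a²) · b³ = b
  b · a⁻³ = ab⁻¹
  (ab⁻¹) · b = a
  a · a² = a³
  (a³) · b = ab⁻¹
  (ab⁻¹) · a = b⁻¹

Answer: b⁻¹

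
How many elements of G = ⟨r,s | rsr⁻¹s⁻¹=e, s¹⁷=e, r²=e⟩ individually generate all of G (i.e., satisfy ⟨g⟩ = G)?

G is cyclic of order 34. An element generates G iff its order is 34, and a cyclic group of order 34 has exactly φ(34) = 16 such elements.

Answer: 16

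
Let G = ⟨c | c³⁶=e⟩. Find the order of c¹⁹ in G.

Compute successive powers until reaching e:
  (c¹⁹)¹ = c¹⁹, (c¹⁹)² = c², (c¹⁹)³ = c²¹, (c¹⁹)⁴ = c⁴, (c¹⁹)⁵ = c²³, (c¹⁹)⁶ = c⁶, (c¹⁹)⁷ = c²⁵, (c¹⁹)⁸ = c⁸, (c¹⁹)⁹ = c²⁷, (c¹⁹)¹⁰ = c¹⁰, (c¹⁹)¹¹ = c²⁹, (c¹⁹)¹² = c¹², (c¹⁹)¹³ = c³¹, (c¹⁹)¹⁴ = c¹⁴, (c¹⁹)¹⁵ = c³³, (c¹⁹)¹⁶ = c¹⁶, (c¹⁹)¹⁷ = c³⁵, (c¹⁹)¹⁸ = c¹⁸, (c¹⁹)¹⁹ = c, (c¹⁹)²⁰ = c²⁰, (c¹⁹)²¹ = c³, (c¹⁹)²² = c²², (c¹⁹)²³ = c⁵, (c¹⁹)²⁴ = c²⁴, (c¹⁹)²⁵ = c⁷, (c¹⁹)²⁶ = c²⁶, (c¹⁹)²⁷ = c⁹, (c¹⁹)²⁸ = c²⁸, (c¹⁹)²⁹ = c¹¹, (c¹⁹)³⁰ = c³⁰, (c¹⁹)³¹ = c¹³, (c¹⁹)³² = c³², (c¹⁹)³³ = c¹⁵, (c¹⁹)³⁴ = c³⁴, (c¹⁹)³⁵ = c¹⁷, (c¹⁹)³⁶ = e.
The smallest positive k with (c¹⁹)ᵏ = e is 36.

Answer: 36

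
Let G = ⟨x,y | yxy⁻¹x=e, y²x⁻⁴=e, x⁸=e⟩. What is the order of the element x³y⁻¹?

Compute successive powers until reaching e:
  (x³y⁻¹)¹ = x³y⁻¹, (x³y⁻¹)² = x⁴, (x³y⁻¹)³ = x³y, (x³y⁻¹)⁴ = e.
The smallest positive k with (x³y⁻¹)ᵏ = e is 4.

Answer: 4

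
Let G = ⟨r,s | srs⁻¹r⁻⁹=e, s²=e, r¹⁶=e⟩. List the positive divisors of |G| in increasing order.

|G| = 32 = 2⁵. By Lagrange's theorem the order of any subgroup divides 32; the divisors of 32 are 1, 2, 4, 8, 16, 32.

Answer: 1, 2, 4, 8, 16, 32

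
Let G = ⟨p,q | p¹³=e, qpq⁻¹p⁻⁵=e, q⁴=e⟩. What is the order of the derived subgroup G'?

G' = [G, G] is generated by all commutators. The generator-pair commutators are: [p, q] = p⁹.
The subgroup they normally generate is {e, p, p², p³, p⁴, p⁵, p⁶, p⁷, p⁸, p⁹, p¹⁰, p¹¹, p¹²}, of order 13.
Check: |G/G'| = 52/13 = 4 is the order of the abelianisation.

Answer: 13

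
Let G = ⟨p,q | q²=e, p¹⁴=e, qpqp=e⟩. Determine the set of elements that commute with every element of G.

An element z ∈ Z(G) iff z commutes with every generator.
For example p⁷ is central: (p⁷)·p = p⁸ = p·(p⁷); (p⁷)·q = p⁷q = q·(p⁷).
Whereas p ∉ Z(G) since p·q = pq ≠ p¹³q = q·p.
Checking each of the 28 elements this way gives Z(G) = {e, p⁷}, of order 2.

Answer: {e, p⁷}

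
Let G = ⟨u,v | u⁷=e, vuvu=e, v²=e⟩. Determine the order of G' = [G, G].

G' = [G, G] is generated by all commutators. The generator-pair commutators are: [u, v] = u².
The subgroup they normally generate is {e, u, u², u³, u⁴, u⁵, u⁶}, of order 7.
Check: |G/G'| = 14/7 = 2 is the order of the abelianisation.

Answer: 7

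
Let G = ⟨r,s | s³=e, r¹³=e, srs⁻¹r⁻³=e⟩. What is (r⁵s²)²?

Compute successive powers of (r⁵s²), reducing at each step:
  (r⁵s²)²: (r⁵s²) · r⁵ = r¹¹s²;   (r¹¹s²) · s² = r¹¹s

Answer: r¹¹s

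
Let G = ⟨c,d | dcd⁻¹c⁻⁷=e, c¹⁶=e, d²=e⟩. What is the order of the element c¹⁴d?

Compute successive powers until reaching e:
  (c¹⁴d)¹ = c¹⁴d, (c¹⁴d)² = e.
The smallest positive k with (c¹⁴d)ᵏ = e is 2.

Answer: 2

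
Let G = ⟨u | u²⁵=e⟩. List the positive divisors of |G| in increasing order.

|G| = 25 = 5². By Lagrange's theorem the order of any subgroup divides 25; the divisors of 25 are 1, 5, 25.

Answer: 1, 5, 25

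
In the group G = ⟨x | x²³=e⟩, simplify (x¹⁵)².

Compute successive powers of (x¹⁵), reducing at each step:
  (x¹⁵)²: (x¹⁵) · x¹⁵ = x⁷

Answer: x⁷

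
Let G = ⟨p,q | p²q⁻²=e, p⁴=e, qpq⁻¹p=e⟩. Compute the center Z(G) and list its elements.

An element z ∈ Z(G) iff z commutes with every generator.
For example p² is central: (p²)·p = p³ = p·(p²); (p²)·q = q⁻¹ = q·(p²).
Whereas p ∉ Z(G) since p·q = pq ≠ pq⁻¹ = q·p.
Checking each of the 8 elements this way gives Z(G) = {e, p²}, of order 2.

Answer: {e, p²}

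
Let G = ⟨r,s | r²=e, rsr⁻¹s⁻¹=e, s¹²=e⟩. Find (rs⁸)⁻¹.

The order of (rs⁸) is 6 (smallest k with (rs⁸)ᵏ = e), so (rs⁸)⁻¹ = (rs⁸)⁵ = rs⁴.
Check: (rs⁸) · (rs⁴) → (rs⁸) · r = s⁸;   (s⁸) · s⁴ = e, giving e as required.

Answer: rs⁴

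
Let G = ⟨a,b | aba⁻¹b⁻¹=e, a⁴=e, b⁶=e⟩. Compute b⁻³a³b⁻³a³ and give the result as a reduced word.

Multiply left to right, reducing at each step:
  (b³) · a³ = a³b³
  (a³b³) · b⁻³ = a³
  (a³) · a³ = a²

Answer: a²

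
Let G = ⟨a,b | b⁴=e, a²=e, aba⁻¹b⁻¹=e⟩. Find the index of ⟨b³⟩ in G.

First find ord(b³) by computing successive powers:
  (b³)¹ = b³, (b³)² = b², (b³)³ = b, (b³)⁴ = e.
So |⟨b³⟩| = ord(b³) = 4. With |G| = 8, by Lagrange [G : ⟨b³⟩] = 8/4 = 2.

Answer: 2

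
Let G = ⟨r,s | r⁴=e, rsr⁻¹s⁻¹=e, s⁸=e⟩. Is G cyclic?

|G| = 32, but the maximum element order in G is 8 < 32. No single element generates all of G, so G is not cyclic.

Answer: No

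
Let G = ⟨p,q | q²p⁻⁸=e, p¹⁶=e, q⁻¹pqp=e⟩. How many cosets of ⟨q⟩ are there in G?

First find ord(q) by computing successive powers:
  q¹ = q, q² = p⁸, q³ = q⁻¹, q⁴ = e.
So |⟨q⟩| = ord(q) = 4. With |G| = 32, by Lagrange [G : ⟨q⟩] = 32/4 = 8.

Answer: 8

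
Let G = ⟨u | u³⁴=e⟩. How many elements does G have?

G is generated by a single element, so G is cyclic. The relator gives u³⁴ = e and no smaller power is forced to be e, so the 34 powers {e, u, u², u³, u⁴, u⁵, u⁶, u⁷, u⁸, u⁹, u²², u²³, u²¹, u²⁰, u²⁴, u²⁵, u²⁶, u²⁷, u²⁸, u²⁹, u³², u³³, u³¹, u³⁰, u¹², u¹³, u¹¹, u¹⁰, u¹⁴, u¹⁵, u¹⁶, u¹⁷, u¹⁸, u¹⁹} are distinct. Hence |G| = 34.

Answer: 34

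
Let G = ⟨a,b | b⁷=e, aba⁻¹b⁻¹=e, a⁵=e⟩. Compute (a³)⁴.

Compute successive powers of (a³), reducing at each step:
  (a³)²: (a³) · a³ = a
  (a³)³: a · a³ = a⁴
  (a³)⁴: (a⁴) · a³ = a²

Answer: a²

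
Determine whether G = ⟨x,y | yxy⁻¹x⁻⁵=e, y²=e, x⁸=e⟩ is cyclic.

Every cyclic group is abelian. But x·y = xy while y·x = x⁵y, so x·y ≠ y·x and G is not abelian. Hence G is not cyclic.

Answer: No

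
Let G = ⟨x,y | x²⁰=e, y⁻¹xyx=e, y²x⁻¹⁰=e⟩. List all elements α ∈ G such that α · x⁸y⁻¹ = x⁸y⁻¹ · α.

⟨x⁸y⁻¹⟩ ⊆ C_G(x⁸y⁻¹) since powers of x⁸y⁻¹ commute with x⁸y⁻¹; so |C_G(x⁸y⁻¹)| ≥ |⟨x⁸y⁻¹⟩| = 4.
By orbit–stabilizer, |C_G(x⁸y⁻¹)| = |G| / |conj. class of x⁸y⁻¹| = 40 / 10 = 4.
The 4 elements commuting with x⁸y⁻¹ are {e, x¹⁰, x⁸y, x⁸y⁻¹}.

Answer: {e, x¹⁰, x⁸y, x⁸y⁻¹}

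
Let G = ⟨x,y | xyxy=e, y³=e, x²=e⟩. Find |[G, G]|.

G' = [G, G] is generated by all commutators. The generator-pair commutators are: [x, y] = y.
The subgroup they normally generate is {e, y, y²}, of order 3.
Check: |G/G'| = 6/3 = 2 is the order of the abelianisation.

Answer: 3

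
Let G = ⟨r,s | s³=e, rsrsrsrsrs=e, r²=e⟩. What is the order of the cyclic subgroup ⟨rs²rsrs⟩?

|⟨rs²rsrs⟩| equals the order of rs²rsrs. Compute successive powers until reaching e:
  (rs²rsrs)¹ = rs²rsrs, (rs²rsrs)² = s²rs²rsr, (rs²rsrs)³ = e.
The smallest positive k with (rs²rsrs)ᵏ = e is 3, so |⟨rs²rsrs⟩| = 3.

Answer: 3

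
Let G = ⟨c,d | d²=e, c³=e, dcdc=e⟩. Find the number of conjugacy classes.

The conjugacy classes (representative and size) are:
  [e] (size 1), [c] (size 2), [cd] (size 3).
Class equation: 1 + 2 + 3 = 6 = |G|. So G has 3 conjugacy classes.

Answer: 3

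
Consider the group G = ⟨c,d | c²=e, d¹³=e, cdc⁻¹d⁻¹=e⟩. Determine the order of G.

Enumerate words in the generators, reducing via the relations: the distinct elements are
  {c, d, e, cd, d², d³, d⁴, d⁵, d⁶, d⁷, d⁸, d⁹, cd², cd³, cd⁴, cd⁵, cd⁶, cd⁷, cd⁸, cd⁹, d¹², d¹¹, d¹⁰, cd¹², cd¹¹, cd¹⁰}.
No further products give new elements, so |G| = 26.

Answer: 26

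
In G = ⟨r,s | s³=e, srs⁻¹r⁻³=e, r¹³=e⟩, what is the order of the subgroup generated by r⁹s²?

|⟨r⁹s²⟩| equals the order of r⁹s². Compute successive powers until reaching e:
  (r⁹s²)¹ = r⁹s², (r⁹s²)² = r¹²s, (r⁹s²)³ = e.
The smallest positive k with (r⁹s²)ᵏ = e is 3, so |⟨r⁹s²⟩| = 3.

Answer: 3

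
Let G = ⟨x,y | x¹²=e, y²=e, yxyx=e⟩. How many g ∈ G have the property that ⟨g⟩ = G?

⟨g⟩ = G would require ord(g) = |G| = 24, but the maximum element order in G is 12 < 24. So G is not cyclic and no single element generates it: the count is 0.

Answer: 0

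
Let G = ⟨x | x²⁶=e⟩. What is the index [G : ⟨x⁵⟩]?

First find ord(x⁵) by computing successive powers:
  (x⁵)¹ = x⁵, (x⁵)² = x¹⁰, (x⁵)³ = x¹⁵, (x⁵)⁴ = x²⁰, (x⁵)⁵ = x²⁵, (x⁵)⁶ = x⁴, (x⁵)⁷ = x⁹, (x⁵)⁸ = x¹⁴, (x⁵)⁹ = x¹⁹, (x⁵)¹⁰ = x²⁴, (x⁵)¹¹ = x³, (x⁵)¹² = x⁸, (x⁵)¹³ = x¹³, (x⁵)¹⁴ = x¹⁸, (x⁵)¹⁵ = x²³, (x⁵)¹⁶ = x², (x⁵)¹⁷ = x⁷, (x⁵)¹⁸ = x¹², (x⁵)¹⁹ = x¹⁷, (x⁵)²⁰ = x²², (x⁵)²¹ = x, (x⁵)²² = x⁶, (x⁵)²³ = x¹¹, (x⁵)²⁴ = x¹⁶, (x⁵)²⁵ = x²¹, (x⁵)²⁶ = e.
So |⟨x⁵⟩| = ord(x⁵) = 26. With |G| = 26, by Lagrange [G : ⟨x⁵⟩] = 26/26 = 1.

Answer: 1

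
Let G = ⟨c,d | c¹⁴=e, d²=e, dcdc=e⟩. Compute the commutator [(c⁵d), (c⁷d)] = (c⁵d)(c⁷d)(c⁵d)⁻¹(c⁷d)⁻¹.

[(c⁵d), (c⁷d)] = (c⁵d)·(c⁷d)·(c⁵d)⁻¹·(c⁷d)⁻¹.
  (c⁵d) · (c⁷d) = c¹²
  (c¹²) · (c⁵d) = c³d
  (c³d) · (c⁷d) = c¹⁰

Answer: c¹⁰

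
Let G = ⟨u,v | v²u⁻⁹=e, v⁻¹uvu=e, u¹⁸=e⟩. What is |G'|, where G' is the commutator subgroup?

G' = [G, G] is generated by all commutators. The generator-pair commutators are: [u, v] = u².
The subgroup they normally generate is {e, u², u⁴, u⁶, u⁸, u¹⁰, u¹², u¹⁴, u¹⁶}, of order 9.
Check: |G/G'| = 36/9 = 4 is the order of the abelianisation.

Answer: 9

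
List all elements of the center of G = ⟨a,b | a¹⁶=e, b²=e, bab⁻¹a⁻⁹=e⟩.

An element z ∈ Z(G) iff z commutes with every generator.
For example a² is central: (a²)·a = a³ = a·(a²); (a²)·b = a²b = b·(a²).
Whereas a ∉ Z(G) since a·b = ab ≠ a⁹b = b·a.
Checking each of the 32 elements this way gives Z(G) = {e, a², a⁴, a⁶, a⁸, a¹⁰, a¹², a¹⁴}, of order 8.

Answer: {e, a², a⁴, a⁶, a⁸, a¹⁰, a¹², a¹⁴}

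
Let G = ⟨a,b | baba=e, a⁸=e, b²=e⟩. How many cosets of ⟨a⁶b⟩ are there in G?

First find ord(a⁶b) by computing successive powers:
  (a⁶b)¹ = a⁶b, (a⁶b)² = e.
So |⟨a⁶b⟩| = ord(a⁶b) = 2. With |G| = 16, by Lagrange [G : ⟨a⁶b⟩] = 16/2 = 8.

Answer: 8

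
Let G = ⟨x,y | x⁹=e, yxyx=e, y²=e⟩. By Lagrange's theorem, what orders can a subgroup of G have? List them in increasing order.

|G| = 18 = 2 · 3². By Lagrange's theorem the order of any subgroup divides 18; the divisors of 18 are 1, 2, 3, 6, 9, 18.

Answer: 1, 2, 3, 6, 9, 18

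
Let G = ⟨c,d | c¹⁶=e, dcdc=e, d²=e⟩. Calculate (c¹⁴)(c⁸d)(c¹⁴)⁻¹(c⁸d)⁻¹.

[(c¹⁴), (c⁸d)] = (c¹⁴)·(c⁸d)·(c¹⁴)⁻¹·(c⁸d)⁻¹.
  (c¹⁴) · (c⁸d) = c⁶d
  (c⁶d) · (c²) = c⁴d
  (c⁴d) · (c⁸d) = c¹²

Answer: c¹²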